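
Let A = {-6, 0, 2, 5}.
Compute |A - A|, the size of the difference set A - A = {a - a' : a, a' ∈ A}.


A - A = {a - a' : a, a' ∈ A}; |A| = 4.
Bounds: 2|A|-1 ≤ |A - A| ≤ |A|² - |A| + 1, i.e. 7 ≤ |A - A| ≤ 13.
Note: 0 ∈ A - A always (from a - a). The set is symmetric: if d ∈ A - A then -d ∈ A - A.
Enumerate nonzero differences d = a - a' with a > a' (then include -d):
Positive differences: {2, 3, 5, 6, 8, 11}
Full difference set: {0} ∪ (positive diffs) ∪ (negative diffs).
|A - A| = 1 + 2·6 = 13 (matches direct enumeration: 13).

|A - A| = 13


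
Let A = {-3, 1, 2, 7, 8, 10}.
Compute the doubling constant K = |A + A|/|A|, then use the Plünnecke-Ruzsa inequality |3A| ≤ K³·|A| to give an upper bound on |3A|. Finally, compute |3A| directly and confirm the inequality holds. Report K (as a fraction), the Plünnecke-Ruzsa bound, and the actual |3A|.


|A| = 6.
Step 1: Compute A + A by enumerating all 36 pairs.
A + A = {-6, -2, -1, 2, 3, 4, 5, 7, 8, 9, 10, 11, 12, 14, 15, 16, 17, 18, 20}, so |A + A| = 19.
Step 2: Doubling constant K = |A + A|/|A| = 19/6 = 19/6 ≈ 3.1667.
Step 3: Plünnecke-Ruzsa gives |3A| ≤ K³·|A| = (3.1667)³ · 6 ≈ 190.5278.
Step 4: Compute 3A = A + A + A directly by enumerating all triples (a,b,c) ∈ A³; |3A| = 34.
Step 5: Check 34 ≤ 190.5278? Yes ✓.

K = 19/6, Plünnecke-Ruzsa bound K³|A| ≈ 190.5278, |3A| = 34, inequality holds.


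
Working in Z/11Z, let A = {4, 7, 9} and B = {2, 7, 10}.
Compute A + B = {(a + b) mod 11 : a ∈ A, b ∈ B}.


Work in Z/11Z: reduce every sum a + b modulo 11.
Enumerate all 9 pairs:
a = 4: 4+2=6, 4+7=0, 4+10=3
a = 7: 7+2=9, 7+7=3, 7+10=6
a = 9: 9+2=0, 9+7=5, 9+10=8
Distinct residues collected: {0, 3, 5, 6, 8, 9}
|A + B| = 6 (out of 11 total residues).

A + B = {0, 3, 5, 6, 8, 9}


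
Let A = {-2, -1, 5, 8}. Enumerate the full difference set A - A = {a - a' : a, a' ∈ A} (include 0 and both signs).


A - A = {a - a' : a, a' ∈ A}.
Compute a - a' for each ordered pair (a, a'):
a = -2: -2--2=0, -2--1=-1, -2-5=-7, -2-8=-10
a = -1: -1--2=1, -1--1=0, -1-5=-6, -1-8=-9
a = 5: 5--2=7, 5--1=6, 5-5=0, 5-8=-3
a = 8: 8--2=10, 8--1=9, 8-5=3, 8-8=0
Collecting distinct values (and noting 0 appears from a-a):
A - A = {-10, -9, -7, -6, -3, -1, 0, 1, 3, 6, 7, 9, 10}
|A - A| = 13

A - A = {-10, -9, -7, -6, -3, -1, 0, 1, 3, 6, 7, 9, 10}


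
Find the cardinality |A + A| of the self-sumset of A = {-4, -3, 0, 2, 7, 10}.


A + A = {a + a' : a, a' ∈ A}; |A| = 6.
General bounds: 2|A| - 1 ≤ |A + A| ≤ |A|(|A|+1)/2, i.e. 11 ≤ |A + A| ≤ 21.
Lower bound 2|A|-1 is attained iff A is an arithmetic progression.
Enumerate sums a + a' for a ≤ a' (symmetric, so this suffices):
a = -4: -4+-4=-8, -4+-3=-7, -4+0=-4, -4+2=-2, -4+7=3, -4+10=6
a = -3: -3+-3=-6, -3+0=-3, -3+2=-1, -3+7=4, -3+10=7
a = 0: 0+0=0, 0+2=2, 0+7=7, 0+10=10
a = 2: 2+2=4, 2+7=9, 2+10=12
a = 7: 7+7=14, 7+10=17
a = 10: 10+10=20
Distinct sums: {-8, -7, -6, -4, -3, -2, -1, 0, 2, 3, 4, 6, 7, 9, 10, 12, 14, 17, 20}
|A + A| = 19

|A + A| = 19


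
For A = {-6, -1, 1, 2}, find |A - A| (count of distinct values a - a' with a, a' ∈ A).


A - A = {a - a' : a, a' ∈ A}; |A| = 4.
Bounds: 2|A|-1 ≤ |A - A| ≤ |A|² - |A| + 1, i.e. 7 ≤ |A - A| ≤ 13.
Note: 0 ∈ A - A always (from a - a). The set is symmetric: if d ∈ A - A then -d ∈ A - A.
Enumerate nonzero differences d = a - a' with a > a' (then include -d):
Positive differences: {1, 2, 3, 5, 7, 8}
Full difference set: {0} ∪ (positive diffs) ∪ (negative diffs).
|A - A| = 1 + 2·6 = 13 (matches direct enumeration: 13).

|A - A| = 13


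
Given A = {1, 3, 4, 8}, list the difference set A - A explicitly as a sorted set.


A - A = {a - a' : a, a' ∈ A}.
Compute a - a' for each ordered pair (a, a'):
a = 1: 1-1=0, 1-3=-2, 1-4=-3, 1-8=-7
a = 3: 3-1=2, 3-3=0, 3-4=-1, 3-8=-5
a = 4: 4-1=3, 4-3=1, 4-4=0, 4-8=-4
a = 8: 8-1=7, 8-3=5, 8-4=4, 8-8=0
Collecting distinct values (and noting 0 appears from a-a):
A - A = {-7, -5, -4, -3, -2, -1, 0, 1, 2, 3, 4, 5, 7}
|A - A| = 13

A - A = {-7, -5, -4, -3, -2, -1, 0, 1, 2, 3, 4, 5, 7}


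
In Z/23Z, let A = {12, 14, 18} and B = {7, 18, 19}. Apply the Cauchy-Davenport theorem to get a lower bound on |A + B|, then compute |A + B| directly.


Cauchy-Davenport: |A + B| ≥ min(p, |A| + |B| - 1) for A, B nonempty in Z/pZ.
|A| = 3, |B| = 3, p = 23.
CD lower bound = min(23, 3 + 3 - 1) = min(23, 5) = 5.
Compute A + B mod 23 directly:
a = 12: 12+7=19, 12+18=7, 12+19=8
a = 14: 14+7=21, 14+18=9, 14+19=10
a = 18: 18+7=2, 18+18=13, 18+19=14
A + B = {2, 7, 8, 9, 10, 13, 14, 19, 21}, so |A + B| = 9.
Verify: 9 ≥ 5? Yes ✓.

CD lower bound = 5, actual |A + B| = 9.


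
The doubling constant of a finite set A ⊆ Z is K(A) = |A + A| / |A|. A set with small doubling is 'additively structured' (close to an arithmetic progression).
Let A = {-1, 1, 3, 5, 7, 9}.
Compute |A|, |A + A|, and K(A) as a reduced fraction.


|A| = 6.
Compute A + A by enumerating all 36 pairs.
A + A = {-2, 0, 2, 4, 6, 8, 10, 12, 14, 16, 18}, so |A + A| = 11.
K = |A + A| / |A| = 11/6 (already in lowest terms) ≈ 1.8333.
Reference: AP of size 6 gives K = 11/6 ≈ 1.8333; a fully generic set of size 6 gives K ≈ 3.5000.

|A| = 6, |A + A| = 11, K = 11/6.


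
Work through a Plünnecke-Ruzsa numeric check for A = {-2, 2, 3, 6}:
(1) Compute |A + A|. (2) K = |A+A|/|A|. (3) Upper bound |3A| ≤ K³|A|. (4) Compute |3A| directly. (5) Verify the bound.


|A| = 4.
Step 1: Compute A + A by enumerating all 16 pairs.
A + A = {-4, 0, 1, 4, 5, 6, 8, 9, 12}, so |A + A| = 9.
Step 2: Doubling constant K = |A + A|/|A| = 9/4 = 9/4 ≈ 2.2500.
Step 3: Plünnecke-Ruzsa gives |3A| ≤ K³·|A| = (2.2500)³ · 4 ≈ 45.5625.
Step 4: Compute 3A = A + A + A directly by enumerating all triples (a,b,c) ∈ A³; |3A| = 16.
Step 5: Check 16 ≤ 45.5625? Yes ✓.

K = 9/4, Plünnecke-Ruzsa bound K³|A| ≈ 45.5625, |3A| = 16, inequality holds.


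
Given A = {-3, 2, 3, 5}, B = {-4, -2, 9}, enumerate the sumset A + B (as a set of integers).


A + B = {a + b : a ∈ A, b ∈ B}.
Enumerate all |A|·|B| = 4·3 = 12 pairs (a, b) and collect distinct sums.
a = -3: -3+-4=-7, -3+-2=-5, -3+9=6
a = 2: 2+-4=-2, 2+-2=0, 2+9=11
a = 3: 3+-4=-1, 3+-2=1, 3+9=12
a = 5: 5+-4=1, 5+-2=3, 5+9=14
Collecting distinct sums: A + B = {-7, -5, -2, -1, 0, 1, 3, 6, 11, 12, 14}
|A + B| = 11

A + B = {-7, -5, -2, -1, 0, 1, 3, 6, 11, 12, 14}


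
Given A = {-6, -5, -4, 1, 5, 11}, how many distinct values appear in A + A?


A + A = {a + a' : a, a' ∈ A}; |A| = 6.
General bounds: 2|A| - 1 ≤ |A + A| ≤ |A|(|A|+1)/2, i.e. 11 ≤ |A + A| ≤ 21.
Lower bound 2|A|-1 is attained iff A is an arithmetic progression.
Enumerate sums a + a' for a ≤ a' (symmetric, so this suffices):
a = -6: -6+-6=-12, -6+-5=-11, -6+-4=-10, -6+1=-5, -6+5=-1, -6+11=5
a = -5: -5+-5=-10, -5+-4=-9, -5+1=-4, -5+5=0, -5+11=6
a = -4: -4+-4=-8, -4+1=-3, -4+5=1, -4+11=7
a = 1: 1+1=2, 1+5=6, 1+11=12
a = 5: 5+5=10, 5+11=16
a = 11: 11+11=22
Distinct sums: {-12, -11, -10, -9, -8, -5, -4, -3, -1, 0, 1, 2, 5, 6, 7, 10, 12, 16, 22}
|A + A| = 19

|A + A| = 19


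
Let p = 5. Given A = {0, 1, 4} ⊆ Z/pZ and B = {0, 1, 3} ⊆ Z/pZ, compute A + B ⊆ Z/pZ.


Work in Z/5Z: reduce every sum a + b modulo 5.
Enumerate all 9 pairs:
a = 0: 0+0=0, 0+1=1, 0+3=3
a = 1: 1+0=1, 1+1=2, 1+3=4
a = 4: 4+0=4, 4+1=0, 4+3=2
Distinct residues collected: {0, 1, 2, 3, 4}
|A + B| = 5 (out of 5 total residues).

A + B = {0, 1, 2, 3, 4}


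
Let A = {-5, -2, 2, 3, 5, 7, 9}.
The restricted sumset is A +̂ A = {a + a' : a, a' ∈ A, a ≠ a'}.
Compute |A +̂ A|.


Restricted sumset: A +̂ A = {a + a' : a ∈ A, a' ∈ A, a ≠ a'}.
Equivalently, take A + A and drop any sum 2a that is achievable ONLY as a + a for a ∈ A (i.e. sums representable only with equal summands).
Enumerate pairs (a, a') with a < a' (symmetric, so each unordered pair gives one sum; this covers all a ≠ a'):
  -5 + -2 = -7
  -5 + 2 = -3
  -5 + 3 = -2
  -5 + 5 = 0
  -5 + 7 = 2
  -5 + 9 = 4
  -2 + 2 = 0
  -2 + 3 = 1
  -2 + 5 = 3
  -2 + 7 = 5
  -2 + 9 = 7
  2 + 3 = 5
  2 + 5 = 7
  2 + 7 = 9
  2 + 9 = 11
  3 + 5 = 8
  3 + 7 = 10
  3 + 9 = 12
  5 + 7 = 12
  5 + 9 = 14
  7 + 9 = 16
Collected distinct sums: {-7, -3, -2, 0, 1, 2, 3, 4, 5, 7, 8, 9, 10, 11, 12, 14, 16}
|A +̂ A| = 17
(Reference bound: |A +̂ A| ≥ 2|A| - 3 for |A| ≥ 2, with |A| = 7 giving ≥ 11.)

|A +̂ A| = 17


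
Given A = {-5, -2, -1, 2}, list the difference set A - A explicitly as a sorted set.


A - A = {a - a' : a, a' ∈ A}.
Compute a - a' for each ordered pair (a, a'):
a = -5: -5--5=0, -5--2=-3, -5--1=-4, -5-2=-7
a = -2: -2--5=3, -2--2=0, -2--1=-1, -2-2=-4
a = -1: -1--5=4, -1--2=1, -1--1=0, -1-2=-3
a = 2: 2--5=7, 2--2=4, 2--1=3, 2-2=0
Collecting distinct values (and noting 0 appears from a-a):
A - A = {-7, -4, -3, -1, 0, 1, 3, 4, 7}
|A - A| = 9

A - A = {-7, -4, -3, -1, 0, 1, 3, 4, 7}


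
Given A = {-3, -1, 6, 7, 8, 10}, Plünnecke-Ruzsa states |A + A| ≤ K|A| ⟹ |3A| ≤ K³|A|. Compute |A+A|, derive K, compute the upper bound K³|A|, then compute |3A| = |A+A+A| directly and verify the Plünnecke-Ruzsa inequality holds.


|A| = 6.
Step 1: Compute A + A by enumerating all 36 pairs.
A + A = {-6, -4, -2, 3, 4, 5, 6, 7, 9, 12, 13, 14, 15, 16, 17, 18, 20}, so |A + A| = 17.
Step 2: Doubling constant K = |A + A|/|A| = 17/6 = 17/6 ≈ 2.8333.
Step 3: Plünnecke-Ruzsa gives |3A| ≤ K³·|A| = (2.8333)³ · 6 ≈ 136.4722.
Step 4: Compute 3A = A + A + A directly by enumerating all triples (a,b,c) ∈ A³; |3A| = 33.
Step 5: Check 33 ≤ 136.4722? Yes ✓.

K = 17/6, Plünnecke-Ruzsa bound K³|A| ≈ 136.4722, |3A| = 33, inequality holds.


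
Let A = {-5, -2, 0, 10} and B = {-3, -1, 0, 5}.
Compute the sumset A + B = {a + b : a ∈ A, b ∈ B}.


A + B = {a + b : a ∈ A, b ∈ B}.
Enumerate all |A|·|B| = 4·4 = 16 pairs (a, b) and collect distinct sums.
a = -5: -5+-3=-8, -5+-1=-6, -5+0=-5, -5+5=0
a = -2: -2+-3=-5, -2+-1=-3, -2+0=-2, -2+5=3
a = 0: 0+-3=-3, 0+-1=-1, 0+0=0, 0+5=5
a = 10: 10+-3=7, 10+-1=9, 10+0=10, 10+5=15
Collecting distinct sums: A + B = {-8, -6, -5, -3, -2, -1, 0, 3, 5, 7, 9, 10, 15}
|A + B| = 13

A + B = {-8, -6, -5, -3, -2, -1, 0, 3, 5, 7, 9, 10, 15}


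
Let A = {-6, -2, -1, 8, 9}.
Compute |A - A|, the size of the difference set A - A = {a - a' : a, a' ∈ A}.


A - A = {a - a' : a, a' ∈ A}; |A| = 5.
Bounds: 2|A|-1 ≤ |A - A| ≤ |A|² - |A| + 1, i.e. 9 ≤ |A - A| ≤ 21.
Note: 0 ∈ A - A always (from a - a). The set is symmetric: if d ∈ A - A then -d ∈ A - A.
Enumerate nonzero differences d = a - a' with a > a' (then include -d):
Positive differences: {1, 4, 5, 9, 10, 11, 14, 15}
Full difference set: {0} ∪ (positive diffs) ∪ (negative diffs).
|A - A| = 1 + 2·8 = 17 (matches direct enumeration: 17).

|A - A| = 17


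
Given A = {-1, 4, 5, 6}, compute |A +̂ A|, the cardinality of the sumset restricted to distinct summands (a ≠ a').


Restricted sumset: A +̂ A = {a + a' : a ∈ A, a' ∈ A, a ≠ a'}.
Equivalently, take A + A and drop any sum 2a that is achievable ONLY as a + a for a ∈ A (i.e. sums representable only with equal summands).
Enumerate pairs (a, a') with a < a' (symmetric, so each unordered pair gives one sum; this covers all a ≠ a'):
  -1 + 4 = 3
  -1 + 5 = 4
  -1 + 6 = 5
  4 + 5 = 9
  4 + 6 = 10
  5 + 6 = 11
Collected distinct sums: {3, 4, 5, 9, 10, 11}
|A +̂ A| = 6
(Reference bound: |A +̂ A| ≥ 2|A| - 3 for |A| ≥ 2, with |A| = 4 giving ≥ 5.)

|A +̂ A| = 6


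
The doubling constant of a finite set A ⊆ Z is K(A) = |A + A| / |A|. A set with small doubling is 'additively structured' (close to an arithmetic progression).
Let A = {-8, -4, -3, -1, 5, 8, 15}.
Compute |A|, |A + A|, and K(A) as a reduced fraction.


|A| = 7.
Compute A + A by enumerating all 49 pairs.
A + A = {-16, -12, -11, -9, -8, -7, -6, -5, -4, -3, -2, 0, 1, 2, 4, 5, 7, 10, 11, 12, 13, 14, 16, 20, 23, 30}, so |A + A| = 26.
K = |A + A| / |A| = 26/7 (already in lowest terms) ≈ 3.7143.
Reference: AP of size 7 gives K = 13/7 ≈ 1.8571; a fully generic set of size 7 gives K ≈ 4.0000.

|A| = 7, |A + A| = 26, K = 26/7.


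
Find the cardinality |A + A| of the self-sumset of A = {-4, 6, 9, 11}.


A + A = {a + a' : a, a' ∈ A}; |A| = 4.
General bounds: 2|A| - 1 ≤ |A + A| ≤ |A|(|A|+1)/2, i.e. 7 ≤ |A + A| ≤ 10.
Lower bound 2|A|-1 is attained iff A is an arithmetic progression.
Enumerate sums a + a' for a ≤ a' (symmetric, so this suffices):
a = -4: -4+-4=-8, -4+6=2, -4+9=5, -4+11=7
a = 6: 6+6=12, 6+9=15, 6+11=17
a = 9: 9+9=18, 9+11=20
a = 11: 11+11=22
Distinct sums: {-8, 2, 5, 7, 12, 15, 17, 18, 20, 22}
|A + A| = 10

|A + A| = 10


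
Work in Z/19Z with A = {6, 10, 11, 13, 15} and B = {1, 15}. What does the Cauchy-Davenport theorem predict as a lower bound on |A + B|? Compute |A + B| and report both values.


Cauchy-Davenport: |A + B| ≥ min(p, |A| + |B| - 1) for A, B nonempty in Z/pZ.
|A| = 5, |B| = 2, p = 19.
CD lower bound = min(19, 5 + 2 - 1) = min(19, 6) = 6.
Compute A + B mod 19 directly:
a = 6: 6+1=7, 6+15=2
a = 10: 10+1=11, 10+15=6
a = 11: 11+1=12, 11+15=7
a = 13: 13+1=14, 13+15=9
a = 15: 15+1=16, 15+15=11
A + B = {2, 6, 7, 9, 11, 12, 14, 16}, so |A + B| = 8.
Verify: 8 ≥ 6? Yes ✓.

CD lower bound = 6, actual |A + B| = 8.


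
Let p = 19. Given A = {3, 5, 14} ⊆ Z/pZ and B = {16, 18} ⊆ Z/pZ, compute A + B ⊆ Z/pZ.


Work in Z/19Z: reduce every sum a + b modulo 19.
Enumerate all 6 pairs:
a = 3: 3+16=0, 3+18=2
a = 5: 5+16=2, 5+18=4
a = 14: 14+16=11, 14+18=13
Distinct residues collected: {0, 2, 4, 11, 13}
|A + B| = 5 (out of 19 total residues).

A + B = {0, 2, 4, 11, 13}


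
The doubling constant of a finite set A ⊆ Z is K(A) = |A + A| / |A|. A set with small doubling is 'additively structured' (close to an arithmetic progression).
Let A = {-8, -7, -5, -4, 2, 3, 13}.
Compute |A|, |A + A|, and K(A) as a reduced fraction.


|A| = 7.
Compute A + A by enumerating all 49 pairs.
A + A = {-16, -15, -14, -13, -12, -11, -10, -9, -8, -6, -5, -4, -3, -2, -1, 4, 5, 6, 8, 9, 15, 16, 26}, so |A + A| = 23.
K = |A + A| / |A| = 23/7 (already in lowest terms) ≈ 3.2857.
Reference: AP of size 7 gives K = 13/7 ≈ 1.8571; a fully generic set of size 7 gives K ≈ 4.0000.

|A| = 7, |A + A| = 23, K = 23/7.


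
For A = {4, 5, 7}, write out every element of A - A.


A - A = {a - a' : a, a' ∈ A}.
Compute a - a' for each ordered pair (a, a'):
a = 4: 4-4=0, 4-5=-1, 4-7=-3
a = 5: 5-4=1, 5-5=0, 5-7=-2
a = 7: 7-4=3, 7-5=2, 7-7=0
Collecting distinct values (and noting 0 appears from a-a):
A - A = {-3, -2, -1, 0, 1, 2, 3}
|A - A| = 7

A - A = {-3, -2, -1, 0, 1, 2, 3}


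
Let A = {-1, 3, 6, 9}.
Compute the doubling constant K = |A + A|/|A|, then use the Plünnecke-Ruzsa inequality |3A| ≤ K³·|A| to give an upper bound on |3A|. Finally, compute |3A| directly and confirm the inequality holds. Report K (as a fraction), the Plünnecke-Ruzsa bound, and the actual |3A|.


|A| = 4.
Step 1: Compute A + A by enumerating all 16 pairs.
A + A = {-2, 2, 5, 6, 8, 9, 12, 15, 18}, so |A + A| = 9.
Step 2: Doubling constant K = |A + A|/|A| = 9/4 = 9/4 ≈ 2.2500.
Step 3: Plünnecke-Ruzsa gives |3A| ≤ K³·|A| = (2.2500)³ · 4 ≈ 45.5625.
Step 4: Compute 3A = A + A + A directly by enumerating all triples (a,b,c) ∈ A³; |3A| = 16.
Step 5: Check 16 ≤ 45.5625? Yes ✓.

K = 9/4, Plünnecke-Ruzsa bound K³|A| ≈ 45.5625, |3A| = 16, inequality holds.


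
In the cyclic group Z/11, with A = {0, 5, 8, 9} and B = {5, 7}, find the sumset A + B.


Work in Z/11Z: reduce every sum a + b modulo 11.
Enumerate all 8 pairs:
a = 0: 0+5=5, 0+7=7
a = 5: 5+5=10, 5+7=1
a = 8: 8+5=2, 8+7=4
a = 9: 9+5=3, 9+7=5
Distinct residues collected: {1, 2, 3, 4, 5, 7, 10}
|A + B| = 7 (out of 11 total residues).

A + B = {1, 2, 3, 4, 5, 7, 10}


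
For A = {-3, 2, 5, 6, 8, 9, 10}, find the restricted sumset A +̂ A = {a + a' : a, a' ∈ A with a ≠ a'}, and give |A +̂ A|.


Restricted sumset: A +̂ A = {a + a' : a ∈ A, a' ∈ A, a ≠ a'}.
Equivalently, take A + A and drop any sum 2a that is achievable ONLY as a + a for a ∈ A (i.e. sums representable only with equal summands).
Enumerate pairs (a, a') with a < a' (symmetric, so each unordered pair gives one sum; this covers all a ≠ a'):
  -3 + 2 = -1
  -3 + 5 = 2
  -3 + 6 = 3
  -3 + 8 = 5
  -3 + 9 = 6
  -3 + 10 = 7
  2 + 5 = 7
  2 + 6 = 8
  2 + 8 = 10
  2 + 9 = 11
  2 + 10 = 12
  5 + 6 = 11
  5 + 8 = 13
  5 + 9 = 14
  5 + 10 = 15
  6 + 8 = 14
  6 + 9 = 15
  6 + 10 = 16
  8 + 9 = 17
  8 + 10 = 18
  9 + 10 = 19
Collected distinct sums: {-1, 2, 3, 5, 6, 7, 8, 10, 11, 12, 13, 14, 15, 16, 17, 18, 19}
|A +̂ A| = 17
(Reference bound: |A +̂ A| ≥ 2|A| - 3 for |A| ≥ 2, with |A| = 7 giving ≥ 11.)

|A +̂ A| = 17


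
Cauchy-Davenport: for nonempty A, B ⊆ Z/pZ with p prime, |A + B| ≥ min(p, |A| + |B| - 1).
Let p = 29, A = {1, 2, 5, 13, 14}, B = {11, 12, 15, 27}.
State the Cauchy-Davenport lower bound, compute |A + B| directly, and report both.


Cauchy-Davenport: |A + B| ≥ min(p, |A| + |B| - 1) for A, B nonempty in Z/pZ.
|A| = 5, |B| = 4, p = 29.
CD lower bound = min(29, 5 + 4 - 1) = min(29, 8) = 8.
Compute A + B mod 29 directly:
a = 1: 1+11=12, 1+12=13, 1+15=16, 1+27=28
a = 2: 2+11=13, 2+12=14, 2+15=17, 2+27=0
a = 5: 5+11=16, 5+12=17, 5+15=20, 5+27=3
a = 13: 13+11=24, 13+12=25, 13+15=28, 13+27=11
a = 14: 14+11=25, 14+12=26, 14+15=0, 14+27=12
A + B = {0, 3, 11, 12, 13, 14, 16, 17, 20, 24, 25, 26, 28}, so |A + B| = 13.
Verify: 13 ≥ 8? Yes ✓.

CD lower bound = 8, actual |A + B| = 13.


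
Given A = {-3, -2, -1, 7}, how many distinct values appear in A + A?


A + A = {a + a' : a, a' ∈ A}; |A| = 4.
General bounds: 2|A| - 1 ≤ |A + A| ≤ |A|(|A|+1)/2, i.e. 7 ≤ |A + A| ≤ 10.
Lower bound 2|A|-1 is attained iff A is an arithmetic progression.
Enumerate sums a + a' for a ≤ a' (symmetric, so this suffices):
a = -3: -3+-3=-6, -3+-2=-5, -3+-1=-4, -3+7=4
a = -2: -2+-2=-4, -2+-1=-3, -2+7=5
a = -1: -1+-1=-2, -1+7=6
a = 7: 7+7=14
Distinct sums: {-6, -5, -4, -3, -2, 4, 5, 6, 14}
|A + A| = 9

|A + A| = 9


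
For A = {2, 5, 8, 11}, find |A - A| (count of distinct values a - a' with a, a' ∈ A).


A - A = {a - a' : a, a' ∈ A}; |A| = 4.
Bounds: 2|A|-1 ≤ |A - A| ≤ |A|² - |A| + 1, i.e. 7 ≤ |A - A| ≤ 13.
Note: 0 ∈ A - A always (from a - a). The set is symmetric: if d ∈ A - A then -d ∈ A - A.
Enumerate nonzero differences d = a - a' with a > a' (then include -d):
Positive differences: {3, 6, 9}
Full difference set: {0} ∪ (positive diffs) ∪ (negative diffs).
|A - A| = 1 + 2·3 = 7 (matches direct enumeration: 7).

|A - A| = 7


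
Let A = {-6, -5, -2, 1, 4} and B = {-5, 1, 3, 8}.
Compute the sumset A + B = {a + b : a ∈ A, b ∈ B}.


A + B = {a + b : a ∈ A, b ∈ B}.
Enumerate all |A|·|B| = 5·4 = 20 pairs (a, b) and collect distinct sums.
a = -6: -6+-5=-11, -6+1=-5, -6+3=-3, -6+8=2
a = -5: -5+-5=-10, -5+1=-4, -5+3=-2, -5+8=3
a = -2: -2+-5=-7, -2+1=-1, -2+3=1, -2+8=6
a = 1: 1+-5=-4, 1+1=2, 1+3=4, 1+8=9
a = 4: 4+-5=-1, 4+1=5, 4+3=7, 4+8=12
Collecting distinct sums: A + B = {-11, -10, -7, -5, -4, -3, -2, -1, 1, 2, 3, 4, 5, 6, 7, 9, 12}
|A + B| = 17

A + B = {-11, -10, -7, -5, -4, -3, -2, -1, 1, 2, 3, 4, 5, 6, 7, 9, 12}


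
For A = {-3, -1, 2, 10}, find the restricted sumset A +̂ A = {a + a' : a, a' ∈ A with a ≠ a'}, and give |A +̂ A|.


Restricted sumset: A +̂ A = {a + a' : a ∈ A, a' ∈ A, a ≠ a'}.
Equivalently, take A + A and drop any sum 2a that is achievable ONLY as a + a for a ∈ A (i.e. sums representable only with equal summands).
Enumerate pairs (a, a') with a < a' (symmetric, so each unordered pair gives one sum; this covers all a ≠ a'):
  -3 + -1 = -4
  -3 + 2 = -1
  -3 + 10 = 7
  -1 + 2 = 1
  -1 + 10 = 9
  2 + 10 = 12
Collected distinct sums: {-4, -1, 1, 7, 9, 12}
|A +̂ A| = 6
(Reference bound: |A +̂ A| ≥ 2|A| - 3 for |A| ≥ 2, with |A| = 4 giving ≥ 5.)

|A +̂ A| = 6


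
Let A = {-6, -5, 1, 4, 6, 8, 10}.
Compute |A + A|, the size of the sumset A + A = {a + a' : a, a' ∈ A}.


A + A = {a + a' : a, a' ∈ A}; |A| = 7.
General bounds: 2|A| - 1 ≤ |A + A| ≤ |A|(|A|+1)/2, i.e. 13 ≤ |A + A| ≤ 28.
Lower bound 2|A|-1 is attained iff A is an arithmetic progression.
Enumerate sums a + a' for a ≤ a' (symmetric, so this suffices):
a = -6: -6+-6=-12, -6+-5=-11, -6+1=-5, -6+4=-2, -6+6=0, -6+8=2, -6+10=4
a = -5: -5+-5=-10, -5+1=-4, -5+4=-1, -5+6=1, -5+8=3, -5+10=5
a = 1: 1+1=2, 1+4=5, 1+6=7, 1+8=9, 1+10=11
a = 4: 4+4=8, 4+6=10, 4+8=12, 4+10=14
a = 6: 6+6=12, 6+8=14, 6+10=16
a = 8: 8+8=16, 8+10=18
a = 10: 10+10=20
Distinct sums: {-12, -11, -10, -5, -4, -2, -1, 0, 1, 2, 3, 4, 5, 7, 8, 9, 10, 11, 12, 14, 16, 18, 20}
|A + A| = 23

|A + A| = 23


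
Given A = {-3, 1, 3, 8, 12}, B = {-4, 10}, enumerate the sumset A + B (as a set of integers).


A + B = {a + b : a ∈ A, b ∈ B}.
Enumerate all |A|·|B| = 5·2 = 10 pairs (a, b) and collect distinct sums.
a = -3: -3+-4=-7, -3+10=7
a = 1: 1+-4=-3, 1+10=11
a = 3: 3+-4=-1, 3+10=13
a = 8: 8+-4=4, 8+10=18
a = 12: 12+-4=8, 12+10=22
Collecting distinct sums: A + B = {-7, -3, -1, 4, 7, 8, 11, 13, 18, 22}
|A + B| = 10

A + B = {-7, -3, -1, 4, 7, 8, 11, 13, 18, 22}


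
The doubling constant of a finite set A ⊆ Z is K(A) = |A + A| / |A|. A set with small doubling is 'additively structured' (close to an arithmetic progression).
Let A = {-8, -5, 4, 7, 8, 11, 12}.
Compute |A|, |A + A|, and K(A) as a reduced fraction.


|A| = 7.
Compute A + A by enumerating all 49 pairs.
A + A = {-16, -13, -10, -4, -1, 0, 2, 3, 4, 6, 7, 8, 11, 12, 14, 15, 16, 18, 19, 20, 22, 23, 24}, so |A + A| = 23.
K = |A + A| / |A| = 23/7 (already in lowest terms) ≈ 3.2857.
Reference: AP of size 7 gives K = 13/7 ≈ 1.8571; a fully generic set of size 7 gives K ≈ 4.0000.

|A| = 7, |A + A| = 23, K = 23/7.


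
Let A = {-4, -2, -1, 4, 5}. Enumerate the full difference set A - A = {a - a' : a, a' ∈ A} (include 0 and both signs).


A - A = {a - a' : a, a' ∈ A}.
Compute a - a' for each ordered pair (a, a'):
a = -4: -4--4=0, -4--2=-2, -4--1=-3, -4-4=-8, -4-5=-9
a = -2: -2--4=2, -2--2=0, -2--1=-1, -2-4=-6, -2-5=-7
a = -1: -1--4=3, -1--2=1, -1--1=0, -1-4=-5, -1-5=-6
a = 4: 4--4=8, 4--2=6, 4--1=5, 4-4=0, 4-5=-1
a = 5: 5--4=9, 5--2=7, 5--1=6, 5-4=1, 5-5=0
Collecting distinct values (and noting 0 appears from a-a):
A - A = {-9, -8, -7, -6, -5, -3, -2, -1, 0, 1, 2, 3, 5, 6, 7, 8, 9}
|A - A| = 17

A - A = {-9, -8, -7, -6, -5, -3, -2, -1, 0, 1, 2, 3, 5, 6, 7, 8, 9}


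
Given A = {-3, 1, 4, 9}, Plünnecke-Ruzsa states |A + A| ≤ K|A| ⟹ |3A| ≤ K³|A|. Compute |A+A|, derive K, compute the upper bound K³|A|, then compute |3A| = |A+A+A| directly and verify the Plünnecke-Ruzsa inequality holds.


|A| = 4.
Step 1: Compute A + A by enumerating all 16 pairs.
A + A = {-6, -2, 1, 2, 5, 6, 8, 10, 13, 18}, so |A + A| = 10.
Step 2: Doubling constant K = |A + A|/|A| = 10/4 = 10/4 ≈ 2.5000.
Step 3: Plünnecke-Ruzsa gives |3A| ≤ K³·|A| = (2.5000)³ · 4 ≈ 62.5000.
Step 4: Compute 3A = A + A + A directly by enumerating all triples (a,b,c) ∈ A³; |3A| = 19.
Step 5: Check 19 ≤ 62.5000? Yes ✓.

K = 10/4, Plünnecke-Ruzsa bound K³|A| ≈ 62.5000, |3A| = 19, inequality holds.


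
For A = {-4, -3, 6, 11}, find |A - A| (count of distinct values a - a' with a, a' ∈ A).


A - A = {a - a' : a, a' ∈ A}; |A| = 4.
Bounds: 2|A|-1 ≤ |A - A| ≤ |A|² - |A| + 1, i.e. 7 ≤ |A - A| ≤ 13.
Note: 0 ∈ A - A always (from a - a). The set is symmetric: if d ∈ A - A then -d ∈ A - A.
Enumerate nonzero differences d = a - a' with a > a' (then include -d):
Positive differences: {1, 5, 9, 10, 14, 15}
Full difference set: {0} ∪ (positive diffs) ∪ (negative diffs).
|A - A| = 1 + 2·6 = 13 (matches direct enumeration: 13).

|A - A| = 13


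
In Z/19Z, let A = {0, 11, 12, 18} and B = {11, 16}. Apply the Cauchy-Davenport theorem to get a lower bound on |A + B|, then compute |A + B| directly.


Cauchy-Davenport: |A + B| ≥ min(p, |A| + |B| - 1) for A, B nonempty in Z/pZ.
|A| = 4, |B| = 2, p = 19.
CD lower bound = min(19, 4 + 2 - 1) = min(19, 5) = 5.
Compute A + B mod 19 directly:
a = 0: 0+11=11, 0+16=16
a = 11: 11+11=3, 11+16=8
a = 12: 12+11=4, 12+16=9
a = 18: 18+11=10, 18+16=15
A + B = {3, 4, 8, 9, 10, 11, 15, 16}, so |A + B| = 8.
Verify: 8 ≥ 5? Yes ✓.

CD lower bound = 5, actual |A + B| = 8.


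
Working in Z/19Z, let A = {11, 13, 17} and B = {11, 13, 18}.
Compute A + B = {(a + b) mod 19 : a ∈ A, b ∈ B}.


Work in Z/19Z: reduce every sum a + b modulo 19.
Enumerate all 9 pairs:
a = 11: 11+11=3, 11+13=5, 11+18=10
a = 13: 13+11=5, 13+13=7, 13+18=12
a = 17: 17+11=9, 17+13=11, 17+18=16
Distinct residues collected: {3, 5, 7, 9, 10, 11, 12, 16}
|A + B| = 8 (out of 19 total residues).

A + B = {3, 5, 7, 9, 10, 11, 12, 16}


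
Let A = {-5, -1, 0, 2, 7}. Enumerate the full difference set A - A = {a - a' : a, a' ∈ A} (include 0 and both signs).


A - A = {a - a' : a, a' ∈ A}.
Compute a - a' for each ordered pair (a, a'):
a = -5: -5--5=0, -5--1=-4, -5-0=-5, -5-2=-7, -5-7=-12
a = -1: -1--5=4, -1--1=0, -1-0=-1, -1-2=-3, -1-7=-8
a = 0: 0--5=5, 0--1=1, 0-0=0, 0-2=-2, 0-7=-7
a = 2: 2--5=7, 2--1=3, 2-0=2, 2-2=0, 2-7=-5
a = 7: 7--5=12, 7--1=8, 7-0=7, 7-2=5, 7-7=0
Collecting distinct values (and noting 0 appears from a-a):
A - A = {-12, -8, -7, -5, -4, -3, -2, -1, 0, 1, 2, 3, 4, 5, 7, 8, 12}
|A - A| = 17

A - A = {-12, -8, -7, -5, -4, -3, -2, -1, 0, 1, 2, 3, 4, 5, 7, 8, 12}


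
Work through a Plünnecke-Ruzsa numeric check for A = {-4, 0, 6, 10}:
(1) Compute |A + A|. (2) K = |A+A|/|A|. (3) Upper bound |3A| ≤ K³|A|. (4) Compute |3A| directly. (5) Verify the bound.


|A| = 4.
Step 1: Compute A + A by enumerating all 16 pairs.
A + A = {-8, -4, 0, 2, 6, 10, 12, 16, 20}, so |A + A| = 9.
Step 2: Doubling constant K = |A + A|/|A| = 9/4 = 9/4 ≈ 2.2500.
Step 3: Plünnecke-Ruzsa gives |3A| ≤ K³·|A| = (2.2500)³ · 4 ≈ 45.5625.
Step 4: Compute 3A = A + A + A directly by enumerating all triples (a,b,c) ∈ A³; |3A| = 16.
Step 5: Check 16 ≤ 45.5625? Yes ✓.

K = 9/4, Plünnecke-Ruzsa bound K³|A| ≈ 45.5625, |3A| = 16, inequality holds.


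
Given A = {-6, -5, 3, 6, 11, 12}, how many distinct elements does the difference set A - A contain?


A - A = {a - a' : a, a' ∈ A}; |A| = 6.
Bounds: 2|A|-1 ≤ |A - A| ≤ |A|² - |A| + 1, i.e. 11 ≤ |A - A| ≤ 31.
Note: 0 ∈ A - A always (from a - a). The set is symmetric: if d ∈ A - A then -d ∈ A - A.
Enumerate nonzero differences d = a - a' with a > a' (then include -d):
Positive differences: {1, 3, 5, 6, 8, 9, 11, 12, 16, 17, 18}
Full difference set: {0} ∪ (positive diffs) ∪ (negative diffs).
|A - A| = 1 + 2·11 = 23 (matches direct enumeration: 23).

|A - A| = 23


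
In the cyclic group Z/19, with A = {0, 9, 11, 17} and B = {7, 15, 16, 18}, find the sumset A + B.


Work in Z/19Z: reduce every sum a + b modulo 19.
Enumerate all 16 pairs:
a = 0: 0+7=7, 0+15=15, 0+16=16, 0+18=18
a = 9: 9+7=16, 9+15=5, 9+16=6, 9+18=8
a = 11: 11+7=18, 11+15=7, 11+16=8, 11+18=10
a = 17: 17+7=5, 17+15=13, 17+16=14, 17+18=16
Distinct residues collected: {5, 6, 7, 8, 10, 13, 14, 15, 16, 18}
|A + B| = 10 (out of 19 total residues).

A + B = {5, 6, 7, 8, 10, 13, 14, 15, 16, 18}


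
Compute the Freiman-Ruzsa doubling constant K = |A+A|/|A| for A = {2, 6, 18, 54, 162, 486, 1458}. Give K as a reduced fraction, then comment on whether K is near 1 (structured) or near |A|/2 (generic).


|A| = 7.
Compute A + A by enumerating all 49 pairs.
A + A = {4, 8, 12, 20, 24, 36, 56, 60, 72, 108, 164, 168, 180, 216, 324, 488, 492, 504, 540, 648, 972, 1460, 1464, 1476, 1512, 1620, 1944, 2916}, so |A + A| = 28.
K = |A + A| / |A| = 28/7 = 4/1 ≈ 4.0000.
Reference: AP of size 7 gives K = 13/7 ≈ 1.8571; a fully generic set of size 7 gives K ≈ 4.0000.

|A| = 7, |A + A| = 28, K = 28/7 = 4/1.


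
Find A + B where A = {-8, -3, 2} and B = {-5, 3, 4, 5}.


A + B = {a + b : a ∈ A, b ∈ B}.
Enumerate all |A|·|B| = 3·4 = 12 pairs (a, b) and collect distinct sums.
a = -8: -8+-5=-13, -8+3=-5, -8+4=-4, -8+5=-3
a = -3: -3+-5=-8, -3+3=0, -3+4=1, -3+5=2
a = 2: 2+-5=-3, 2+3=5, 2+4=6, 2+5=7
Collecting distinct sums: A + B = {-13, -8, -5, -4, -3, 0, 1, 2, 5, 6, 7}
|A + B| = 11

A + B = {-13, -8, -5, -4, -3, 0, 1, 2, 5, 6, 7}


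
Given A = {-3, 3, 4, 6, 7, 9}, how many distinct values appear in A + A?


A + A = {a + a' : a, a' ∈ A}; |A| = 6.
General bounds: 2|A| - 1 ≤ |A + A| ≤ |A|(|A|+1)/2, i.e. 11 ≤ |A + A| ≤ 21.
Lower bound 2|A|-1 is attained iff A is an arithmetic progression.
Enumerate sums a + a' for a ≤ a' (symmetric, so this suffices):
a = -3: -3+-3=-6, -3+3=0, -3+4=1, -3+6=3, -3+7=4, -3+9=6
a = 3: 3+3=6, 3+4=7, 3+6=9, 3+7=10, 3+9=12
a = 4: 4+4=8, 4+6=10, 4+7=11, 4+9=13
a = 6: 6+6=12, 6+7=13, 6+9=15
a = 7: 7+7=14, 7+9=16
a = 9: 9+9=18
Distinct sums: {-6, 0, 1, 3, 4, 6, 7, 8, 9, 10, 11, 12, 13, 14, 15, 16, 18}
|A + A| = 17

|A + A| = 17


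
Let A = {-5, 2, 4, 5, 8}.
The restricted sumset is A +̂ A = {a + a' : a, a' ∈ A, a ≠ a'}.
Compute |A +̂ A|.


Restricted sumset: A +̂ A = {a + a' : a ∈ A, a' ∈ A, a ≠ a'}.
Equivalently, take A + A and drop any sum 2a that is achievable ONLY as a + a for a ∈ A (i.e. sums representable only with equal summands).
Enumerate pairs (a, a') with a < a' (symmetric, so each unordered pair gives one sum; this covers all a ≠ a'):
  -5 + 2 = -3
  -5 + 4 = -1
  -5 + 5 = 0
  -5 + 8 = 3
  2 + 4 = 6
  2 + 5 = 7
  2 + 8 = 10
  4 + 5 = 9
  4 + 8 = 12
  5 + 8 = 13
Collected distinct sums: {-3, -1, 0, 3, 6, 7, 9, 10, 12, 13}
|A +̂ A| = 10
(Reference bound: |A +̂ A| ≥ 2|A| - 3 for |A| ≥ 2, with |A| = 5 giving ≥ 7.)

|A +̂ A| = 10


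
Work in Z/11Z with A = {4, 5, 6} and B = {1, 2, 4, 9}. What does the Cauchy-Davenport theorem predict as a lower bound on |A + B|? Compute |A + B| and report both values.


Cauchy-Davenport: |A + B| ≥ min(p, |A| + |B| - 1) for A, B nonempty in Z/pZ.
|A| = 3, |B| = 4, p = 11.
CD lower bound = min(11, 3 + 4 - 1) = min(11, 6) = 6.
Compute A + B mod 11 directly:
a = 4: 4+1=5, 4+2=6, 4+4=8, 4+9=2
a = 5: 5+1=6, 5+2=7, 5+4=9, 5+9=3
a = 6: 6+1=7, 6+2=8, 6+4=10, 6+9=4
A + B = {2, 3, 4, 5, 6, 7, 8, 9, 10}, so |A + B| = 9.
Verify: 9 ≥ 6? Yes ✓.

CD lower bound = 6, actual |A + B| = 9.


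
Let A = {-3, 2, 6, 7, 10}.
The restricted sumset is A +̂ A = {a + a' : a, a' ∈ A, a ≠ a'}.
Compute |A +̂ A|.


Restricted sumset: A +̂ A = {a + a' : a ∈ A, a' ∈ A, a ≠ a'}.
Equivalently, take A + A and drop any sum 2a that is achievable ONLY as a + a for a ∈ A (i.e. sums representable only with equal summands).
Enumerate pairs (a, a') with a < a' (symmetric, so each unordered pair gives one sum; this covers all a ≠ a'):
  -3 + 2 = -1
  -3 + 6 = 3
  -3 + 7 = 4
  -3 + 10 = 7
  2 + 6 = 8
  2 + 7 = 9
  2 + 10 = 12
  6 + 7 = 13
  6 + 10 = 16
  7 + 10 = 17
Collected distinct sums: {-1, 3, 4, 7, 8, 9, 12, 13, 16, 17}
|A +̂ A| = 10
(Reference bound: |A +̂ A| ≥ 2|A| - 3 for |A| ≥ 2, with |A| = 5 giving ≥ 7.)

|A +̂ A| = 10


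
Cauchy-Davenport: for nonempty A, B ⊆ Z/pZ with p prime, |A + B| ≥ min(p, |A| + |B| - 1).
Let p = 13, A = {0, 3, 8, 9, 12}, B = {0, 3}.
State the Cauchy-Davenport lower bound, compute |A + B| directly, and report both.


Cauchy-Davenport: |A + B| ≥ min(p, |A| + |B| - 1) for A, B nonempty in Z/pZ.
|A| = 5, |B| = 2, p = 13.
CD lower bound = min(13, 5 + 2 - 1) = min(13, 6) = 6.
Compute A + B mod 13 directly:
a = 0: 0+0=0, 0+3=3
a = 3: 3+0=3, 3+3=6
a = 8: 8+0=8, 8+3=11
a = 9: 9+0=9, 9+3=12
a = 12: 12+0=12, 12+3=2
A + B = {0, 2, 3, 6, 8, 9, 11, 12}, so |A + B| = 8.
Verify: 8 ≥ 6? Yes ✓.

CD lower bound = 6, actual |A + B| = 8.


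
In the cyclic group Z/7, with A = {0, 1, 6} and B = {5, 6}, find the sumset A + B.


Work in Z/7Z: reduce every sum a + b modulo 7.
Enumerate all 6 pairs:
a = 0: 0+5=5, 0+6=6
a = 1: 1+5=6, 1+6=0
a = 6: 6+5=4, 6+6=5
Distinct residues collected: {0, 4, 5, 6}
|A + B| = 4 (out of 7 total residues).

A + B = {0, 4, 5, 6}


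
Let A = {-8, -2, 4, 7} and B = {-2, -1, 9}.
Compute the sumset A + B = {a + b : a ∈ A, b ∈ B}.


A + B = {a + b : a ∈ A, b ∈ B}.
Enumerate all |A|·|B| = 4·3 = 12 pairs (a, b) and collect distinct sums.
a = -8: -8+-2=-10, -8+-1=-9, -8+9=1
a = -2: -2+-2=-4, -2+-1=-3, -2+9=7
a = 4: 4+-2=2, 4+-1=3, 4+9=13
a = 7: 7+-2=5, 7+-1=6, 7+9=16
Collecting distinct sums: A + B = {-10, -9, -4, -3, 1, 2, 3, 5, 6, 7, 13, 16}
|A + B| = 12

A + B = {-10, -9, -4, -3, 1, 2, 3, 5, 6, 7, 13, 16}


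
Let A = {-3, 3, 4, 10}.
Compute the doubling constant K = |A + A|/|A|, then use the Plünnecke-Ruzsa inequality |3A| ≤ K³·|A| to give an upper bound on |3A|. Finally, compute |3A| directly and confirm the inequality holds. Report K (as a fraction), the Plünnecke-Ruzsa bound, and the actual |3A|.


|A| = 4.
Step 1: Compute A + A by enumerating all 16 pairs.
A + A = {-6, 0, 1, 6, 7, 8, 13, 14, 20}, so |A + A| = 9.
Step 2: Doubling constant K = |A + A|/|A| = 9/4 = 9/4 ≈ 2.2500.
Step 3: Plünnecke-Ruzsa gives |3A| ≤ K³·|A| = (2.2500)³ · 4 ≈ 45.5625.
Step 4: Compute 3A = A + A + A directly by enumerating all triples (a,b,c) ∈ A³; |3A| = 16.
Step 5: Check 16 ≤ 45.5625? Yes ✓.

K = 9/4, Plünnecke-Ruzsa bound K³|A| ≈ 45.5625, |3A| = 16, inequality holds.


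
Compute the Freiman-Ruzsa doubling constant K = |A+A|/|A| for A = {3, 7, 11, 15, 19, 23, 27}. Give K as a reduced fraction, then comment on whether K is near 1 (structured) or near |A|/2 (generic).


|A| = 7.
Compute A + A by enumerating all 49 pairs.
A + A = {6, 10, 14, 18, 22, 26, 30, 34, 38, 42, 46, 50, 54}, so |A + A| = 13.
K = |A + A| / |A| = 13/7 (already in lowest terms) ≈ 1.8571.
Reference: AP of size 7 gives K = 13/7 ≈ 1.8571; a fully generic set of size 7 gives K ≈ 4.0000.

|A| = 7, |A + A| = 13, K = 13/7.


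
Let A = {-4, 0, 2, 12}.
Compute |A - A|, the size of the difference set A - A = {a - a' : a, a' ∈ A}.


A - A = {a - a' : a, a' ∈ A}; |A| = 4.
Bounds: 2|A|-1 ≤ |A - A| ≤ |A|² - |A| + 1, i.e. 7 ≤ |A - A| ≤ 13.
Note: 0 ∈ A - A always (from a - a). The set is symmetric: if d ∈ A - A then -d ∈ A - A.
Enumerate nonzero differences d = a - a' with a > a' (then include -d):
Positive differences: {2, 4, 6, 10, 12, 16}
Full difference set: {0} ∪ (positive diffs) ∪ (negative diffs).
|A - A| = 1 + 2·6 = 13 (matches direct enumeration: 13).

|A - A| = 13


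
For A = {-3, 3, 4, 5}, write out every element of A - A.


A - A = {a - a' : a, a' ∈ A}.
Compute a - a' for each ordered pair (a, a'):
a = -3: -3--3=0, -3-3=-6, -3-4=-7, -3-5=-8
a = 3: 3--3=6, 3-3=0, 3-4=-1, 3-5=-2
a = 4: 4--3=7, 4-3=1, 4-4=0, 4-5=-1
a = 5: 5--3=8, 5-3=2, 5-4=1, 5-5=0
Collecting distinct values (and noting 0 appears from a-a):
A - A = {-8, -7, -6, -2, -1, 0, 1, 2, 6, 7, 8}
|A - A| = 11

A - A = {-8, -7, -6, -2, -1, 0, 1, 2, 6, 7, 8}


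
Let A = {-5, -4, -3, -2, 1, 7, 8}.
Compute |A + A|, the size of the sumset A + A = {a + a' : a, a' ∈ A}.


A + A = {a + a' : a, a' ∈ A}; |A| = 7.
General bounds: 2|A| - 1 ≤ |A + A| ≤ |A|(|A|+1)/2, i.e. 13 ≤ |A + A| ≤ 28.
Lower bound 2|A|-1 is attained iff A is an arithmetic progression.
Enumerate sums a + a' for a ≤ a' (symmetric, so this suffices):
a = -5: -5+-5=-10, -5+-4=-9, -5+-3=-8, -5+-2=-7, -5+1=-4, -5+7=2, -5+8=3
a = -4: -4+-4=-8, -4+-3=-7, -4+-2=-6, -4+1=-3, -4+7=3, -4+8=4
a = -3: -3+-3=-6, -3+-2=-5, -3+1=-2, -3+7=4, -3+8=5
a = -2: -2+-2=-4, -2+1=-1, -2+7=5, -2+8=6
a = 1: 1+1=2, 1+7=8, 1+8=9
a = 7: 7+7=14, 7+8=15
a = 8: 8+8=16
Distinct sums: {-10, -9, -8, -7, -6, -5, -4, -3, -2, -1, 2, 3, 4, 5, 6, 8, 9, 14, 15, 16}
|A + A| = 20

|A + A| = 20


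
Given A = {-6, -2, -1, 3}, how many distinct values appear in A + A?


A + A = {a + a' : a, a' ∈ A}; |A| = 4.
General bounds: 2|A| - 1 ≤ |A + A| ≤ |A|(|A|+1)/2, i.e. 7 ≤ |A + A| ≤ 10.
Lower bound 2|A|-1 is attained iff A is an arithmetic progression.
Enumerate sums a + a' for a ≤ a' (symmetric, so this suffices):
a = -6: -6+-6=-12, -6+-2=-8, -6+-1=-7, -6+3=-3
a = -2: -2+-2=-4, -2+-1=-3, -2+3=1
a = -1: -1+-1=-2, -1+3=2
a = 3: 3+3=6
Distinct sums: {-12, -8, -7, -4, -3, -2, 1, 2, 6}
|A + A| = 9

|A + A| = 9


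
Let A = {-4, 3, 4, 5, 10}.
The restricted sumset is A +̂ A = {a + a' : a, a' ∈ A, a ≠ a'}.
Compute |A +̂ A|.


Restricted sumset: A +̂ A = {a + a' : a ∈ A, a' ∈ A, a ≠ a'}.
Equivalently, take A + A and drop any sum 2a that is achievable ONLY as a + a for a ∈ A (i.e. sums representable only with equal summands).
Enumerate pairs (a, a') with a < a' (symmetric, so each unordered pair gives one sum; this covers all a ≠ a'):
  -4 + 3 = -1
  -4 + 4 = 0
  -4 + 5 = 1
  -4 + 10 = 6
  3 + 4 = 7
  3 + 5 = 8
  3 + 10 = 13
  4 + 5 = 9
  4 + 10 = 14
  5 + 10 = 15
Collected distinct sums: {-1, 0, 1, 6, 7, 8, 9, 13, 14, 15}
|A +̂ A| = 10
(Reference bound: |A +̂ A| ≥ 2|A| - 3 for |A| ≥ 2, with |A| = 5 giving ≥ 7.)

|A +̂ A| = 10


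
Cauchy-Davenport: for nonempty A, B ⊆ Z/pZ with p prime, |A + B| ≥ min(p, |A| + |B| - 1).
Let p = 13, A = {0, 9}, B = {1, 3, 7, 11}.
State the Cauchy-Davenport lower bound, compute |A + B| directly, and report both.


Cauchy-Davenport: |A + B| ≥ min(p, |A| + |B| - 1) for A, B nonempty in Z/pZ.
|A| = 2, |B| = 4, p = 13.
CD lower bound = min(13, 2 + 4 - 1) = min(13, 5) = 5.
Compute A + B mod 13 directly:
a = 0: 0+1=1, 0+3=3, 0+7=7, 0+11=11
a = 9: 9+1=10, 9+3=12, 9+7=3, 9+11=7
A + B = {1, 3, 7, 10, 11, 12}, so |A + B| = 6.
Verify: 6 ≥ 5? Yes ✓.

CD lower bound = 5, actual |A + B| = 6.


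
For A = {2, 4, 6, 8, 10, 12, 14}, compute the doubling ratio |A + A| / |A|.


|A| = 7.
Compute A + A by enumerating all 49 pairs.
A + A = {4, 6, 8, 10, 12, 14, 16, 18, 20, 22, 24, 26, 28}, so |A + A| = 13.
K = |A + A| / |A| = 13/7 (already in lowest terms) ≈ 1.8571.
Reference: AP of size 7 gives K = 13/7 ≈ 1.8571; a fully generic set of size 7 gives K ≈ 4.0000.

|A| = 7, |A + A| = 13, K = 13/7.


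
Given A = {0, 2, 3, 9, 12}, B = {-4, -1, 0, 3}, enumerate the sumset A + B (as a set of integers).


A + B = {a + b : a ∈ A, b ∈ B}.
Enumerate all |A|·|B| = 5·4 = 20 pairs (a, b) and collect distinct sums.
a = 0: 0+-4=-4, 0+-1=-1, 0+0=0, 0+3=3
a = 2: 2+-4=-2, 2+-1=1, 2+0=2, 2+3=5
a = 3: 3+-4=-1, 3+-1=2, 3+0=3, 3+3=6
a = 9: 9+-4=5, 9+-1=8, 9+0=9, 9+3=12
a = 12: 12+-4=8, 12+-1=11, 12+0=12, 12+3=15
Collecting distinct sums: A + B = {-4, -2, -1, 0, 1, 2, 3, 5, 6, 8, 9, 11, 12, 15}
|A + B| = 14

A + B = {-4, -2, -1, 0, 1, 2, 3, 5, 6, 8, 9, 11, 12, 15}


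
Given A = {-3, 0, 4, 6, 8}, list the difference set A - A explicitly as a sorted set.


A - A = {a - a' : a, a' ∈ A}.
Compute a - a' for each ordered pair (a, a'):
a = -3: -3--3=0, -3-0=-3, -3-4=-7, -3-6=-9, -3-8=-11
a = 0: 0--3=3, 0-0=0, 0-4=-4, 0-6=-6, 0-8=-8
a = 4: 4--3=7, 4-0=4, 4-4=0, 4-6=-2, 4-8=-4
a = 6: 6--3=9, 6-0=6, 6-4=2, 6-6=0, 6-8=-2
a = 8: 8--3=11, 8-0=8, 8-4=4, 8-6=2, 8-8=0
Collecting distinct values (and noting 0 appears from a-a):
A - A = {-11, -9, -8, -7, -6, -4, -3, -2, 0, 2, 3, 4, 6, 7, 8, 9, 11}
|A - A| = 17

A - A = {-11, -9, -8, -7, -6, -4, -3, -2, 0, 2, 3, 4, 6, 7, 8, 9, 11}


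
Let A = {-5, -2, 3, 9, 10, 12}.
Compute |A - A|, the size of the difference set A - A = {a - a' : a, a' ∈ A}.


A - A = {a - a' : a, a' ∈ A}; |A| = 6.
Bounds: 2|A|-1 ≤ |A - A| ≤ |A|² - |A| + 1, i.e. 11 ≤ |A - A| ≤ 31.
Note: 0 ∈ A - A always (from a - a). The set is symmetric: if d ∈ A - A then -d ∈ A - A.
Enumerate nonzero differences d = a - a' with a > a' (then include -d):
Positive differences: {1, 2, 3, 5, 6, 7, 8, 9, 11, 12, 14, 15, 17}
Full difference set: {0} ∪ (positive diffs) ∪ (negative diffs).
|A - A| = 1 + 2·13 = 27 (matches direct enumeration: 27).

|A - A| = 27


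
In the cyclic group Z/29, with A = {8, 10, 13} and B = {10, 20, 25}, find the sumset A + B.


Work in Z/29Z: reduce every sum a + b modulo 29.
Enumerate all 9 pairs:
a = 8: 8+10=18, 8+20=28, 8+25=4
a = 10: 10+10=20, 10+20=1, 10+25=6
a = 13: 13+10=23, 13+20=4, 13+25=9
Distinct residues collected: {1, 4, 6, 9, 18, 20, 23, 28}
|A + B| = 8 (out of 29 total residues).

A + B = {1, 4, 6, 9, 18, 20, 23, 28}


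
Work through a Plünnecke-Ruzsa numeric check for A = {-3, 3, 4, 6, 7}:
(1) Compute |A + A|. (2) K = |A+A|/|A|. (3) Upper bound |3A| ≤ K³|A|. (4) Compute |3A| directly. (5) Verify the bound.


|A| = 5.
Step 1: Compute A + A by enumerating all 25 pairs.
A + A = {-6, 0, 1, 3, 4, 6, 7, 8, 9, 10, 11, 12, 13, 14}, so |A + A| = 14.
Step 2: Doubling constant K = |A + A|/|A| = 14/5 = 14/5 ≈ 2.8000.
Step 3: Plünnecke-Ruzsa gives |3A| ≤ K³·|A| = (2.8000)³ · 5 ≈ 109.7600.
Step 4: Compute 3A = A + A + A directly by enumerating all triples (a,b,c) ∈ A³; |3A| = 24.
Step 5: Check 24 ≤ 109.7600? Yes ✓.

K = 14/5, Plünnecke-Ruzsa bound K³|A| ≈ 109.7600, |3A| = 24, inequality holds.
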